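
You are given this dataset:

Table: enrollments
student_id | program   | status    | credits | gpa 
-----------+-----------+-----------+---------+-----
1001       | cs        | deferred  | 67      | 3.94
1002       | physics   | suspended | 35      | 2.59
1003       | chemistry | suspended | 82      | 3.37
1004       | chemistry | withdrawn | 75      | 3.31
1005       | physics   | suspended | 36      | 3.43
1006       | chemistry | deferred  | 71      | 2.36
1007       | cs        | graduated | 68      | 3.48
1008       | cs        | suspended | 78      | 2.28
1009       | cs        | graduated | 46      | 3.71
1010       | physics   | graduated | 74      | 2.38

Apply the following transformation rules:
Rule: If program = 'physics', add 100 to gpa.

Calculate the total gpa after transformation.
330.85

Step 1: Count records where program = 'physics': 3
Step 2: Total bonus added: 3 × 100 = 300
Step 3: Original sum of gpa: 30.85
Step 4: Final sum = 30.85 + 300 = 330.85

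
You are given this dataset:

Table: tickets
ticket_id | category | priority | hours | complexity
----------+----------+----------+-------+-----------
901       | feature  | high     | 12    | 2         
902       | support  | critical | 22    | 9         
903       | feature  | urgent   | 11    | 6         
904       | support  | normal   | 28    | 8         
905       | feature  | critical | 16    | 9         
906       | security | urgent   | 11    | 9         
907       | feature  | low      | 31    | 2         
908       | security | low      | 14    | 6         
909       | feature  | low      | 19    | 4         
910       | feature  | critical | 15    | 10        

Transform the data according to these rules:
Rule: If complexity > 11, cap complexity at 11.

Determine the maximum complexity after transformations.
10

Step 1: Original maximum complexity = 10
Step 2: Check cap of 11 against maximum
Step 3: No records exceed the cap (max 10 <= cap 11), so no capping applies
Step 4: Maximum after transformation = 10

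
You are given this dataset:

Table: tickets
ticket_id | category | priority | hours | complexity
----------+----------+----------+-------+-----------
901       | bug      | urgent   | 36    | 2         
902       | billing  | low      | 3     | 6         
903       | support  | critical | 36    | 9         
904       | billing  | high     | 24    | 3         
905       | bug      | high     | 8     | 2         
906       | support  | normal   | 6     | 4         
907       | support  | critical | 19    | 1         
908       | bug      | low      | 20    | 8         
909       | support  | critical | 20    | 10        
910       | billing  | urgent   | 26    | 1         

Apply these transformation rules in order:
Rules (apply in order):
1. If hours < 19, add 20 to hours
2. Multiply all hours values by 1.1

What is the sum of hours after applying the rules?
283.8

Step 1: Apply Rule 1 - Add 20 to records with hours < 19
  - 3 records affected: 17 + (3 × 20) = 77
  - Unaffected records: 181
  - Sum after Rule 1: 258
Step 2: Apply Rule 2 - Multiply all by 1.1
  - 258 × 1.1 = 283.8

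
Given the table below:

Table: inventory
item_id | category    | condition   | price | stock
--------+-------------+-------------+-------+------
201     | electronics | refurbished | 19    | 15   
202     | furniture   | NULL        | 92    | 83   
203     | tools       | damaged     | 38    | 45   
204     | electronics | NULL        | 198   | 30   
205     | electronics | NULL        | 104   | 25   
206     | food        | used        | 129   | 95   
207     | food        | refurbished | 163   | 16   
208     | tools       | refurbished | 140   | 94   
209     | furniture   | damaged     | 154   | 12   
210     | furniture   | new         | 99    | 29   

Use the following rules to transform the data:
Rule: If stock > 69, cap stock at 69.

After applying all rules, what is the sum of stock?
379

Step 1: 3 records have stock > 69
Step 2: These records originally summed to 272
Step 3: After capping: 3 × 69 = 207
Step 4: Unaffected records sum: 172
Step 5: Final sum = 207 + 172 = 379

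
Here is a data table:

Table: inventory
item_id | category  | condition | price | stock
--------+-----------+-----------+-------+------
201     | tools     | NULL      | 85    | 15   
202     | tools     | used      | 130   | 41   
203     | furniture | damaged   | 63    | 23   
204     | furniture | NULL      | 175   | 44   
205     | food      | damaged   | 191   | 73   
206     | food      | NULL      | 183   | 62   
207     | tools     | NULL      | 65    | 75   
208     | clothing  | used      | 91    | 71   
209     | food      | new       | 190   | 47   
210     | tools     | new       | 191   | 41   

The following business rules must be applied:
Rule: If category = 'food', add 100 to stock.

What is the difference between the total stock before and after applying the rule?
300

Step 1: Original sum of stock = 492
Step 2: 3 records have category = 'food'
Step 3: Each affected record changes by 100
Step 4: Total change = 3 × 100 = 300
Step 5: New sum = 492 + 300 = 792
Step 6: Difference = |792 - 492| = 300
        (Sum increased by 300)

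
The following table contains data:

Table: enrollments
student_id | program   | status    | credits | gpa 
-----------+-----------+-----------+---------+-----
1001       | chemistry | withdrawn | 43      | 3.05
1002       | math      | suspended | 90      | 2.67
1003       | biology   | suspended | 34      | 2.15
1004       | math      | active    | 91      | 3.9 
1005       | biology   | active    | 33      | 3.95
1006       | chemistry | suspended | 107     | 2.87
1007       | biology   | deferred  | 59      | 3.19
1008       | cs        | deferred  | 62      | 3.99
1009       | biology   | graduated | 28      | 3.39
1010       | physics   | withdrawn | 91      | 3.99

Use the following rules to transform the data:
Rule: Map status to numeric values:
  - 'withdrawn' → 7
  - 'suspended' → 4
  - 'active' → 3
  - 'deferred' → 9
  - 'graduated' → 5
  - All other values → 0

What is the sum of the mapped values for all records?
55

Step 1: Apply mapping to each record
Step 2: Count by status:
  'withdrawn': 2 records × 7 = 14
  'suspended': 3 records × 4 = 12
  'active': 2 records × 3 = 6
  'deferred': 2 records × 9 = 18
  'graduated': 1 records × 5 = 5
Step 3: Sum all mapped values = 55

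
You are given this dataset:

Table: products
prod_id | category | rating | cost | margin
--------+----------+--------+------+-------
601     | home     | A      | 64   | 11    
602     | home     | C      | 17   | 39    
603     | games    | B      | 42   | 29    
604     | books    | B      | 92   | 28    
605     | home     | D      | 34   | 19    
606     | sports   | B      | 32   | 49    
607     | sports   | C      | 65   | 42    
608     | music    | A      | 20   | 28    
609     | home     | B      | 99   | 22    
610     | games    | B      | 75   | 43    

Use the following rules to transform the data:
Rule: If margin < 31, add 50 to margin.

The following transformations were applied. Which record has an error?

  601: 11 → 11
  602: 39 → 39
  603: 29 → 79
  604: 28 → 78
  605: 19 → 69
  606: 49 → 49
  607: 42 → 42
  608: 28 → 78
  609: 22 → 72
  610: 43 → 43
Record 601 has an error. The correct transformed value should be 61, not 11.

Step 1: Check each record against the rule
Step 2: Record 601 has margin = 11
Step 3: Since 11 < 31, the bonus should have been applied
Step 4: Correct value = 61, but claimed value = 11
Conclusion: Record 601 has the error.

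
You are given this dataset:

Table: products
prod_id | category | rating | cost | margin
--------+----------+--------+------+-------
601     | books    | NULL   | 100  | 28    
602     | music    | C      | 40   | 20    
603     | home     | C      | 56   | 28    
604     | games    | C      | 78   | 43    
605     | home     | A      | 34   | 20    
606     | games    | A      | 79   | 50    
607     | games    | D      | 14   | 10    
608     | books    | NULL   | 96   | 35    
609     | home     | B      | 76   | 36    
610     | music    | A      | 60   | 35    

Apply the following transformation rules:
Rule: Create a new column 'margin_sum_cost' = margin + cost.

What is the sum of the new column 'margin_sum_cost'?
938

Step 1: For each record, compute margin + cost
Example calculations:
  28 + 100 = 128
  20 + 40 = 60
  28 + 56 = 84
  ...
Step 2: Sum all derived values
Step 3: Total = 938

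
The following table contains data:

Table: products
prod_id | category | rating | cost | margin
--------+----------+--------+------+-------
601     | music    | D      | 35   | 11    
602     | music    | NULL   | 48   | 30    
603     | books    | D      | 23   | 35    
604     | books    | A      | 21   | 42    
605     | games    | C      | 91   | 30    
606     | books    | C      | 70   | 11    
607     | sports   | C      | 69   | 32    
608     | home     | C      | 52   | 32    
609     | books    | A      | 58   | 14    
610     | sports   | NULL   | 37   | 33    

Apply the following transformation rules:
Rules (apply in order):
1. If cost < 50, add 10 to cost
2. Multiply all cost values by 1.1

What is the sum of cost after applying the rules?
609.4

Step 1: Apply Rule 1 - Add 10 to records with cost < 50
  - 5 records affected: 164 + (5 × 10) = 214
  - Unaffected records: 340
  - Sum after Rule 1: 554
Step 2: Apply Rule 2 - Multiply all by 1.1
  - 554 × 1.1 = 609.4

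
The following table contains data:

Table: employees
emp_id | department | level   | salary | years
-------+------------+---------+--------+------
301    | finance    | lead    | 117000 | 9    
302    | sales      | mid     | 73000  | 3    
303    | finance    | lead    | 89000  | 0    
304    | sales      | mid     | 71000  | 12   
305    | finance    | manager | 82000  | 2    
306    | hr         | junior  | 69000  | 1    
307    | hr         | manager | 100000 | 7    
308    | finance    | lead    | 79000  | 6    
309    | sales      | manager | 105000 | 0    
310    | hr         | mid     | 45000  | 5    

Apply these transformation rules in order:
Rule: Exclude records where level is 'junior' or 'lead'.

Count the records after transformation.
6

Step 1: Count records to exclude
  - 1 (junior) + 3 (lead) = 4 records
Step 2: Total records: 10
Step 3: Remaining = 10 - 4 = 6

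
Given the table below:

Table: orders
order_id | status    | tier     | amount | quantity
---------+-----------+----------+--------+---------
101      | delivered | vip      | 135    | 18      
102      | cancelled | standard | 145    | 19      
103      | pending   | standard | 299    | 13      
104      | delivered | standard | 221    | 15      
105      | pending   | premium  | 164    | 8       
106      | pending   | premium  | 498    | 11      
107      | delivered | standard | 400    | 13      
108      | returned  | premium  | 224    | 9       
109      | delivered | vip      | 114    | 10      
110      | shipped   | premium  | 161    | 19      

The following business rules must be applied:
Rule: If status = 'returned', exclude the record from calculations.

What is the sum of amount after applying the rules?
2137

Step 1: Identify records where status = 'returned'
Step 2: The excluded records sum to 224
Step 3: Original total amount = 2361
Step 4: Remaining total = 2361 - 224 = 2137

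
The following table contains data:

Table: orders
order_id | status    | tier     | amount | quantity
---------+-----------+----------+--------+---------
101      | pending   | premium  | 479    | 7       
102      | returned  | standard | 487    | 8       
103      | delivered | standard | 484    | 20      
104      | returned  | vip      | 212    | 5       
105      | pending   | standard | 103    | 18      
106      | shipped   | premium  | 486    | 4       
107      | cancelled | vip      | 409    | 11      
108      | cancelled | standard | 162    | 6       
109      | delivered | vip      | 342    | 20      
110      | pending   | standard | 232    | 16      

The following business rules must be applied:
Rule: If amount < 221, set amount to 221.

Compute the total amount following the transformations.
3582

Step 1: 3 records have amount < 221
Step 2: These records originally summed to 477
Step 3: After setting to minimum: 3 × 221 = 663
Step 4: Unaffected records sum: 2919
Step 5: Final sum = 663 + 2919 = 3582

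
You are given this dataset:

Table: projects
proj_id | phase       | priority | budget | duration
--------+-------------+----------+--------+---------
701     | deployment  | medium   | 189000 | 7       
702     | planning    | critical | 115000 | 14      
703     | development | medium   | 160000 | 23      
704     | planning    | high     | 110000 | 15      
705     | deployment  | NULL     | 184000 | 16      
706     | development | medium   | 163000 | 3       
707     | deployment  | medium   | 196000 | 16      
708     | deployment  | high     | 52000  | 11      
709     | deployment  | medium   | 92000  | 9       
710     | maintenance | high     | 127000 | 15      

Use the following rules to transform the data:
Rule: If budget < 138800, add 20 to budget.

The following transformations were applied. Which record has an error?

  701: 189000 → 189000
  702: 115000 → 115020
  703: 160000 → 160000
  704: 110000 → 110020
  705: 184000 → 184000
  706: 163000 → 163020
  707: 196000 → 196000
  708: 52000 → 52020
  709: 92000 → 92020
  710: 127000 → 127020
Record 706 has an error. The correct transformed value should be 163000, not 163020.

Step 1: Check each record against the rule
Step 2: Record 706 has budget = 163000
Step 3: Since 163000 >= 138800, the bonus should not have been applied
Step 4: Correct value = 163000, but claimed value = 163020
Conclusion: Record 706 has the error.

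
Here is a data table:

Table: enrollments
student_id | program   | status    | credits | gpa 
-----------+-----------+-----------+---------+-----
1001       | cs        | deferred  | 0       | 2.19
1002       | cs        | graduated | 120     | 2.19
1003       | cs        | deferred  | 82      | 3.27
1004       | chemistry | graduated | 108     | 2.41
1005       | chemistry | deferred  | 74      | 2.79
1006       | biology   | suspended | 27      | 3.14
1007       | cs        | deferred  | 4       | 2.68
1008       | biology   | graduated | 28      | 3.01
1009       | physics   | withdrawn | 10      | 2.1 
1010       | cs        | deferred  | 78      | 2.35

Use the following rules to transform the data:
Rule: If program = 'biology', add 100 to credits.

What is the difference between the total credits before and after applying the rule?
200

Step 1: Original sum of credits = 531
Step 2: 2 records have program = 'biology'
Step 3: Each affected record changes by 100
Step 4: Total change = 2 × 100 = 200
Step 5: New sum = 531 + 200 = 731
Step 6: Difference = |731 - 531| = 200
        (Sum increased by 200)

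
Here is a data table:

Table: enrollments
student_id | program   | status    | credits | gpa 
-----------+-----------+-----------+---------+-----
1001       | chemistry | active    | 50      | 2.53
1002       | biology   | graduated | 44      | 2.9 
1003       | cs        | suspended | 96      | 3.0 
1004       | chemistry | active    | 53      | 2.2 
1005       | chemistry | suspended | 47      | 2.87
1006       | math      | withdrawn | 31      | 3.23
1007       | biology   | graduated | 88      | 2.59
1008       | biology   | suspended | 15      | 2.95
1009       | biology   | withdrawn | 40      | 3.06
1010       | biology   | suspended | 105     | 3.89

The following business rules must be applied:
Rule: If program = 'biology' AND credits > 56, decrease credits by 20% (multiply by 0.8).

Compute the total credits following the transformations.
530.4

Step 1: Find records where program = 'biology' AND credits > 56
Step 2: 2 records match, summing to 193
Step 3: After multiplier: 193 × 0.8 = 154.4
Step 4: Unaffected records sum: 376
Step 5: Final sum = 154.4 + 376 = 530.4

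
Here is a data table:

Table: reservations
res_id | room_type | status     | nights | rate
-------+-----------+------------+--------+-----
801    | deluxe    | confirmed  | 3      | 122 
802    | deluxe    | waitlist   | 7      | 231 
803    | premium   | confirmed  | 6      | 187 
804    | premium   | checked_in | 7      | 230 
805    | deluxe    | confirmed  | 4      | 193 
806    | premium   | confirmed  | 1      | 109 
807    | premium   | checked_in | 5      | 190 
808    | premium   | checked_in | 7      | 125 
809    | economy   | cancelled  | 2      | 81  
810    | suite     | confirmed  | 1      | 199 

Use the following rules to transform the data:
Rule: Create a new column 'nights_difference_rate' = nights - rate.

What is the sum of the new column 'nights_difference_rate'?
-1624

Step 1: For each record, compute nights - rate
Example calculations:
  3 - 122 = -119
  7 - 231 = -224
  6 - 187 = -181
  ...
Step 2: Sum all derived values
Step 3: Total = -1624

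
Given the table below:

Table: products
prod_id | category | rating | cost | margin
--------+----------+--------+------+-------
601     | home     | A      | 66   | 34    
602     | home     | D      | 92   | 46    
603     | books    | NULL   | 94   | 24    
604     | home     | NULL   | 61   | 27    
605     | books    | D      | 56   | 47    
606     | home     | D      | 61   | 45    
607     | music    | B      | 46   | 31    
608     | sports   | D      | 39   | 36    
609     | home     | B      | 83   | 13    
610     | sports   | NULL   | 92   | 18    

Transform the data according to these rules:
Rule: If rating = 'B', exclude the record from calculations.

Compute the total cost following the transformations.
561

Step 1: Identify records where rating = 'B'
Step 2: The excluded records sum to 129
Step 3: Original total cost = 690
Step 4: Remaining total = 690 - 129 = 561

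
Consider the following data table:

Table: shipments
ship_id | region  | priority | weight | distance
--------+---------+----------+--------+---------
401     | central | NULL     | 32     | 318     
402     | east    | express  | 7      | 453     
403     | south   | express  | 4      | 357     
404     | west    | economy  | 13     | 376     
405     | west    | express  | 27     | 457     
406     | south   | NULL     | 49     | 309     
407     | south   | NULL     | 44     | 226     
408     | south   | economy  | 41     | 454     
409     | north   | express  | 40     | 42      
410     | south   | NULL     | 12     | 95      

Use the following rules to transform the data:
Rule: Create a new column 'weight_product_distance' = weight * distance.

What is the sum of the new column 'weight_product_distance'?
78521

Step 1: For each record, compute weight * distance
Example calculations:
  32 * 318 = 10176
  7 * 453 = 3171
  4 * 357 = 1428
  ...
Step 2: Sum all derived values
Step 3: Total = 78521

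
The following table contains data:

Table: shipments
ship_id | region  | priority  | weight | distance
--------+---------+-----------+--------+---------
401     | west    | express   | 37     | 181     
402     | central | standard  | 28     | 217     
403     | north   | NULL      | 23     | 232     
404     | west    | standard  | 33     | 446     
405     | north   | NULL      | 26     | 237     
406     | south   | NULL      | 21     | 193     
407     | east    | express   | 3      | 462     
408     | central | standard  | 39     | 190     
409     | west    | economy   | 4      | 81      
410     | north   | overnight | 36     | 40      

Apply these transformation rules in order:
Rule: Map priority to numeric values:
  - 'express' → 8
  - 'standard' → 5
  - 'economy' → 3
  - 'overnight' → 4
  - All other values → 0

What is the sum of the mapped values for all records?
38

Step 1: Apply mapping to each record
Step 2: Count by status:
  'express': 2 records × 8 = 16
  'standard': 3 records × 5 = 15
  'economy': 1 records × 3 = 3
  'overnight': 1 records × 4 = 4
Step 3: Sum all mapped values = 38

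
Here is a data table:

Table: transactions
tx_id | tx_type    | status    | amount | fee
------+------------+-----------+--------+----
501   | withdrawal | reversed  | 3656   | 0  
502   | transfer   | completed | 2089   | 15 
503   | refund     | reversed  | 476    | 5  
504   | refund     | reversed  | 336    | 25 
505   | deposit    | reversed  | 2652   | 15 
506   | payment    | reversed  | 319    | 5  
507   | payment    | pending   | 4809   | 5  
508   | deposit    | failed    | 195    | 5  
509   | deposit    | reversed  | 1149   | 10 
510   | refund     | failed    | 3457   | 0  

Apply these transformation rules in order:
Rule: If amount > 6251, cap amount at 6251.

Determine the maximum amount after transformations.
4809

Step 1: Original maximum amount = 4809
Step 2: Check cap of 6251 against maximum
Step 3: No records exceed the cap (max 4809 <= cap 6251), so no capping applies
Step 4: Maximum after transformation = 4809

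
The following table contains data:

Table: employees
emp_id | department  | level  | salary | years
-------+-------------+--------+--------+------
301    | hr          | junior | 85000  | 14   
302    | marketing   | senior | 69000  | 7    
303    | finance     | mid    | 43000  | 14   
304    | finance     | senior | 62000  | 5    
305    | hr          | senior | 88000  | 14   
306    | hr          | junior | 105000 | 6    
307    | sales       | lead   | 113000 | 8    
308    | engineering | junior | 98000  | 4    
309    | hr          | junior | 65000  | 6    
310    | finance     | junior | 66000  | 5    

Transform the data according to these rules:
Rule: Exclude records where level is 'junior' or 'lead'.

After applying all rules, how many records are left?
4

Step 1: Count records to exclude
  - 5 (junior) + 1 (lead) = 6 records
Step 2: Total records: 10
Step 3: Remaining = 10 - 6 = 4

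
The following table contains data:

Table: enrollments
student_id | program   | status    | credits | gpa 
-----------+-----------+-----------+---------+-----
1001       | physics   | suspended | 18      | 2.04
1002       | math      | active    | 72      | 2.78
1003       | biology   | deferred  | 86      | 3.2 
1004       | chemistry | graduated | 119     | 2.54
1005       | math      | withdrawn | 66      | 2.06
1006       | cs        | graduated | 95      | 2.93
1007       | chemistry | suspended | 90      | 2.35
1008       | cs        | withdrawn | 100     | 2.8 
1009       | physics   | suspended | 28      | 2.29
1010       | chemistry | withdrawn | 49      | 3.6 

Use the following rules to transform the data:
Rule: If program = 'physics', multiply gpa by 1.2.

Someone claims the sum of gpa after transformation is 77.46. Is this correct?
No, the correct result is 27.46.

Step 1: Calculate the correct sum after transformation
Step 2: Apply multiplier 1.2 to records where program = 'physics'
Step 3: Correct result = 27.46
Step 4: Claimed result = 77.46
Step 5: 27.46 ≠ 77.46
Conclusion: The claimed result is incorrect. The correct answer is 27.46.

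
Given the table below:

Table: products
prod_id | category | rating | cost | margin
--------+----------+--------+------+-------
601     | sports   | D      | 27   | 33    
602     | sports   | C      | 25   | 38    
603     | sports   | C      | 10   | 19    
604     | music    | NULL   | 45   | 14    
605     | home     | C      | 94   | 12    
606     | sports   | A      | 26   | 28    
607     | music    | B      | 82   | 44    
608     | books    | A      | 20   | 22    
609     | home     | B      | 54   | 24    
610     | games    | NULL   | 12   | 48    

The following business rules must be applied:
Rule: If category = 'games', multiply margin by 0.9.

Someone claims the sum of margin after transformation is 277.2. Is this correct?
Yes, the result is correct.

Step 1: Calculate the correct sum after transformation
Step 2: Apply multiplier 0.9 to records where category = 'games'
Step 3: Correct result = 277.2
Step 4: Claimed result = 277.2
Step 5: 277.2 = 277.2 ✓
Conclusion: The claimed result is correct.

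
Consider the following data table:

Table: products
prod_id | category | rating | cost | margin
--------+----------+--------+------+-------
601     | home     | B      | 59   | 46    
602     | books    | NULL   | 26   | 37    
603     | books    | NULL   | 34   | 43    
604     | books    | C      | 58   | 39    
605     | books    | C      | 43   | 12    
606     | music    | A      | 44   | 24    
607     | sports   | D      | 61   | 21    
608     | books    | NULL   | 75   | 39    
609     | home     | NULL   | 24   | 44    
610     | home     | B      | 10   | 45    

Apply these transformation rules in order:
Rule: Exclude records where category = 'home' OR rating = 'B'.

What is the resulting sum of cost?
341

Step 1: Find records where category = 'home' OR rating = 'B'
Step 2: 3 records match, summing to 93
Step 3: Original sum: 434
Step 4: Remaining sum = 434 - 93 = 341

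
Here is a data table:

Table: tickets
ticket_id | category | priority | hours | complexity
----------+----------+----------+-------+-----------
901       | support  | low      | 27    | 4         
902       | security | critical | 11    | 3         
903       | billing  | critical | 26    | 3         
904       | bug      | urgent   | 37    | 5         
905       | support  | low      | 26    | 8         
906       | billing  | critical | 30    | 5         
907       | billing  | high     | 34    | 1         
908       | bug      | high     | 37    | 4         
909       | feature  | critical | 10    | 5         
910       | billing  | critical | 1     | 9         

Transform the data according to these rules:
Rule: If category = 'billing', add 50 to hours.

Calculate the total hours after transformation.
439

Step 1: Count records where category = 'billing': 4
Step 2: Total bonus added: 4 × 50 = 200
Step 3: Original sum of hours: 239
Step 4: Final sum = 239 + 200 = 439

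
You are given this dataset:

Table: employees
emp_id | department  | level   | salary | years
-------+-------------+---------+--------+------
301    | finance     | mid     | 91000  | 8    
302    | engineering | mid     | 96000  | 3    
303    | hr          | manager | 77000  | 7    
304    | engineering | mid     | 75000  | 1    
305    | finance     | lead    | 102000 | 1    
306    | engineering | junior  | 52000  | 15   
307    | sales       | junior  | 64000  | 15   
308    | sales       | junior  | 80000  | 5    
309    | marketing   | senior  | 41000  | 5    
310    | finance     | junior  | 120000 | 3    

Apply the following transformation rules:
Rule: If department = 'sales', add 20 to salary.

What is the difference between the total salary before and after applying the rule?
40

Step 1: Original sum of salary = 798000
Step 2: 2 records have department = 'sales'
Step 3: Each affected record changes by 20
Step 4: Total change = 2 × 20 = 40
Step 5: New sum = 798000 + 40 = 798040
Step 6: Difference = |798040 - 798000| = 40
        (Sum increased by 40)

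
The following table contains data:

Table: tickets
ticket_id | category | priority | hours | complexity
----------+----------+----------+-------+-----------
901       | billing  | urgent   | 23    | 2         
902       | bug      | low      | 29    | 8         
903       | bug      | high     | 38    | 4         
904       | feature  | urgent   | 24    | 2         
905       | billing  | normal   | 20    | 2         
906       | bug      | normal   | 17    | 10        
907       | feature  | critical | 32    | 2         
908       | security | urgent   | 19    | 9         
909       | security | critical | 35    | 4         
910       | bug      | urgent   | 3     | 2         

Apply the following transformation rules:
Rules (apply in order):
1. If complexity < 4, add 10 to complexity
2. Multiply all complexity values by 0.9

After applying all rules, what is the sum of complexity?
85.5

Step 1: Apply Rule 1 - Add 10 to records with complexity < 4
  - 5 records affected: 10 + (5 × 10) = 60
  - Unaffected records: 35
  - Sum after Rule 1: 95
Step 2: Apply Rule 2 - Multiply all by 0.9
  - 95 × 0.9 = 85.5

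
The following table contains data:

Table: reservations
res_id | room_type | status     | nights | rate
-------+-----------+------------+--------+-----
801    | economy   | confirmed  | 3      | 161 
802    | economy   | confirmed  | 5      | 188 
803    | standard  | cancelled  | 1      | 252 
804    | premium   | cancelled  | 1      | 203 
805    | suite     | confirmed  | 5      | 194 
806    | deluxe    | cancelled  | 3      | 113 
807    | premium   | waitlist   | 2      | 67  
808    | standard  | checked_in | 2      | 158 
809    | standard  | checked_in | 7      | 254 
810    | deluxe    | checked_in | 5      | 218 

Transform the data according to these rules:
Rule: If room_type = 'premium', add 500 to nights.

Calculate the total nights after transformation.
1034

Step 1: Count records where room_type = 'premium': 2
Step 2: Total bonus added: 2 × 500 = 1000
Step 3: Original sum of nights: 34
Step 4: Final sum = 34 + 1000 = 1034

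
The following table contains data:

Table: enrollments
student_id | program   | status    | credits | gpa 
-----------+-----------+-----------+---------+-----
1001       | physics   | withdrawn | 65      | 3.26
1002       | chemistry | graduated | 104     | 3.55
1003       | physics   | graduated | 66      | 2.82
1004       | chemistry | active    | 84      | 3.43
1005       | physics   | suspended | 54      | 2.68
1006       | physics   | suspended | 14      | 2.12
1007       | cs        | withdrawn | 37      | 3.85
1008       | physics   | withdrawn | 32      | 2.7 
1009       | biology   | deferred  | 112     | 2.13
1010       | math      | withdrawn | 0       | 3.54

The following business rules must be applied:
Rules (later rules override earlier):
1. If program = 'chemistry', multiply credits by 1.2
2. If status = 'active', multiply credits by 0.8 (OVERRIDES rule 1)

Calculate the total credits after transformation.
572.0

Step 1: Rule 2 takes priority for records with status = 'active'
  - 1 records: 84 × 0.8 = 67.2
Step 2: Rule 1 applies to remaining records with program = 'chemistry'
  - 1 records: 104 × 1.2 = 124.8
Step 3: Other records unchanged: 380
Step 4: Final sum = 67.2 + 124.8 + 380 = 572.0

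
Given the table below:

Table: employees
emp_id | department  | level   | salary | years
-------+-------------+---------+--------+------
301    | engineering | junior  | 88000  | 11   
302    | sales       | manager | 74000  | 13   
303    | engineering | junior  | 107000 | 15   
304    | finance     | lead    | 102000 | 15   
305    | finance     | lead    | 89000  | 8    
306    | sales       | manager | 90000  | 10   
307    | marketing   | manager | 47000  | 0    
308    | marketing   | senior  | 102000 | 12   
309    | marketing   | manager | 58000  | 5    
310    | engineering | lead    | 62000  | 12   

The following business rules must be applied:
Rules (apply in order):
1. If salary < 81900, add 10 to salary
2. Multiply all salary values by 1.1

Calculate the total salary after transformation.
900944.0

Step 1: Apply Rule 1 - Add 10 to records with salary < 81900
  - 4 records affected: 241000 + (4 × 10) = 241040
  - Unaffected records: 578000
  - Sum after Rule 1: 819040
Step 2: Apply Rule 2 - Multiply all by 1.1
  - 819040 × 1.1 = 900944.0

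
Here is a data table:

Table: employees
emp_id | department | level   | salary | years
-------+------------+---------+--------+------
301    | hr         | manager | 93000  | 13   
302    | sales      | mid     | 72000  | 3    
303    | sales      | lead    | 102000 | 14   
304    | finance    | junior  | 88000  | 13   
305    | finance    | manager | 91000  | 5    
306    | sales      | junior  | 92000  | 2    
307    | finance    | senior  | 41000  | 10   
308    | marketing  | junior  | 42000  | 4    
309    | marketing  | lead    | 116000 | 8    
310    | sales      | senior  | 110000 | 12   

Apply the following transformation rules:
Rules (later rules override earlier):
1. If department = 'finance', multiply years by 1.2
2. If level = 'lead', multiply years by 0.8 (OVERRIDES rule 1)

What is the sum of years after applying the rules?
85.2

Step 1: Rule 2 takes priority for records with level = 'lead'
  - 2 records: 22 × 0.8 = 17.6
Step 2: Rule 1 applies to remaining records with department = 'finance'
  - 3 records: 28 × 1.2 = 33.6
Step 3: Other records unchanged: 34
Step 4: Final sum = 17.6 + 33.6 + 34 = 85.2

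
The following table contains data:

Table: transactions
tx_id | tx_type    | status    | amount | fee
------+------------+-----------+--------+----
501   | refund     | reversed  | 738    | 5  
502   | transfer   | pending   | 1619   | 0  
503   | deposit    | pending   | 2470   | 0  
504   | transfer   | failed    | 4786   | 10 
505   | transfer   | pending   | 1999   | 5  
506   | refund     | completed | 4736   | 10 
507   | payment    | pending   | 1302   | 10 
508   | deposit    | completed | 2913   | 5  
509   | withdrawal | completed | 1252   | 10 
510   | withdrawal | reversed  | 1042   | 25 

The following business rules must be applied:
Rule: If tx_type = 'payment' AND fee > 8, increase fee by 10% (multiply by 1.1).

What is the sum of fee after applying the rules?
81.0

Step 1: Find records where tx_type = 'payment' AND fee > 8
Step 2: 1 records match, summing to 10
Step 3: After multiplier: 10 × 1.1 = 11.0
Step 4: Unaffected records sum: 70
Step 5: Final sum = 11.0 + 70 = 81.0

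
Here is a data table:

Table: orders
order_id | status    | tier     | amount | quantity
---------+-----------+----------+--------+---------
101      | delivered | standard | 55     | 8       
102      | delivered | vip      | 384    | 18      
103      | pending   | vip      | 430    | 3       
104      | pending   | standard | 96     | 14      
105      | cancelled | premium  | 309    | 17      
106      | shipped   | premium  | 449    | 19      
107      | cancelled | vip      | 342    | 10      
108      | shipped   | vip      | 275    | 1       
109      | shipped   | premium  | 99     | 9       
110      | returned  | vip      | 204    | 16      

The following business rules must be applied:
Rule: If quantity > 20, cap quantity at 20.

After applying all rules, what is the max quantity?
19

Step 1: Original maximum quantity = 19
Step 2: Check cap of 20 against maximum
Step 3: No records exceed the cap (max 19 <= cap 20), so no capping applies
Step 4: Maximum after transformation = 19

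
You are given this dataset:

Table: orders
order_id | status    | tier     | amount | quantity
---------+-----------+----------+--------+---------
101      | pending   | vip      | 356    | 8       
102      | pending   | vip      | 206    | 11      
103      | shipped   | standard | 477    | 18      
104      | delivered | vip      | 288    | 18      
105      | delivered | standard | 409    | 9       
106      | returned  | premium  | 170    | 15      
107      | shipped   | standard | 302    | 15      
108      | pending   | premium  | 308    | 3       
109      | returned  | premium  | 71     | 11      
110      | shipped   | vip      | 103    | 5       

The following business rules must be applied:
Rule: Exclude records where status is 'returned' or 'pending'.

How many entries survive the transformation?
5

Step 1: Count records to exclude
  - 2 (returned) + 3 (pending) = 5 records
Step 2: Total records: 10
Step 3: Remaining = 10 - 5 = 5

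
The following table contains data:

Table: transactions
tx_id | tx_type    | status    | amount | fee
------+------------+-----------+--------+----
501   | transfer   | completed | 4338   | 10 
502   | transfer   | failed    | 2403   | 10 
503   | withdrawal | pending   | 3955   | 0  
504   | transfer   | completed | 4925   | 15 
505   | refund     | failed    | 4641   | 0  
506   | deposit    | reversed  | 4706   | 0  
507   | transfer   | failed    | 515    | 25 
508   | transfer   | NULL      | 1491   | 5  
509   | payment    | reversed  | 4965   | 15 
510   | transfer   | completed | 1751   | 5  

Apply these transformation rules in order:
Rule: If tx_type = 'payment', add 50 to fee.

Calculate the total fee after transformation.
135

Step 1: Count records where tx_type = 'payment': 1
Step 2: Total bonus added: 1 × 50 = 50
Step 3: Original sum of fee: 85
Step 4: Final sum = 85 + 50 = 135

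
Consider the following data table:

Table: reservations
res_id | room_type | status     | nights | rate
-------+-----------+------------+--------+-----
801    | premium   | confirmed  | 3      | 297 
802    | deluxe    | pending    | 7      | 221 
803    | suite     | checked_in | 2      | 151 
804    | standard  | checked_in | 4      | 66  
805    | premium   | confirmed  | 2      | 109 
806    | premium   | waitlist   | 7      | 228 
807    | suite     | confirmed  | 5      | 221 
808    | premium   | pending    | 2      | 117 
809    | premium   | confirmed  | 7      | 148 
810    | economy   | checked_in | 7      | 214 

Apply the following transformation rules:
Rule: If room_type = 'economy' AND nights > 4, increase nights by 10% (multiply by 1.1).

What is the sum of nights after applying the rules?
46.7

Step 1: Find records where room_type = 'economy' AND nights > 4
Step 2: 1 records match, summing to 7
Step 3: After multiplier: 7 × 1.1 = 7.7
Step 4: Unaffected records sum: 39
Step 5: Final sum = 7.7 + 39 = 46.7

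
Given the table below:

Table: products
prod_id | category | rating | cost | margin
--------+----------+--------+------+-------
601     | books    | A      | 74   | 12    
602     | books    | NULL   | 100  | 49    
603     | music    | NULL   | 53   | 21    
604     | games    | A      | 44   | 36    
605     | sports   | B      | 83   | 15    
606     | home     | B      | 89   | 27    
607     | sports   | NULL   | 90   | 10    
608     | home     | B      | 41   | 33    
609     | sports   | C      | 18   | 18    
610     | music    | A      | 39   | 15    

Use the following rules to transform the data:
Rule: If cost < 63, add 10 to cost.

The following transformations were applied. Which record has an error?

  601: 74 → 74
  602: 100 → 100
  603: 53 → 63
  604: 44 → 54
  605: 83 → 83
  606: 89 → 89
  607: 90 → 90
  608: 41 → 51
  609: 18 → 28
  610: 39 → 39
Record 610 has an error. The correct transformed value should be 49, not 39.

Step 1: Check each record against the rule
Step 2: Record 610 has cost = 39
Step 3: Since 39 < 63, the bonus should have been applied
Step 4: Correct value = 49, but claimed value = 39
Conclusion: Record 610 has the error.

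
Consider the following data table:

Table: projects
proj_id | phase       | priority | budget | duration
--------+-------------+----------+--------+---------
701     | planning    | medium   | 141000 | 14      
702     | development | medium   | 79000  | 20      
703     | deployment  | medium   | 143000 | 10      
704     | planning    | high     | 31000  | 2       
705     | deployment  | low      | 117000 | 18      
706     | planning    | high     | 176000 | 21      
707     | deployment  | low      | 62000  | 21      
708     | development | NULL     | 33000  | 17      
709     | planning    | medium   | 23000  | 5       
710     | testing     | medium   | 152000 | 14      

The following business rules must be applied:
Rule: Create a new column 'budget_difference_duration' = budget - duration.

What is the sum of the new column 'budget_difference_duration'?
956858

Step 1: For each record, compute budget - duration
Example calculations:
  141000 - 14 = 140986
  79000 - 20 = 78980
  143000 - 10 = 142990
  ...
Step 2: Sum all derived values
Step 3: Total = 956858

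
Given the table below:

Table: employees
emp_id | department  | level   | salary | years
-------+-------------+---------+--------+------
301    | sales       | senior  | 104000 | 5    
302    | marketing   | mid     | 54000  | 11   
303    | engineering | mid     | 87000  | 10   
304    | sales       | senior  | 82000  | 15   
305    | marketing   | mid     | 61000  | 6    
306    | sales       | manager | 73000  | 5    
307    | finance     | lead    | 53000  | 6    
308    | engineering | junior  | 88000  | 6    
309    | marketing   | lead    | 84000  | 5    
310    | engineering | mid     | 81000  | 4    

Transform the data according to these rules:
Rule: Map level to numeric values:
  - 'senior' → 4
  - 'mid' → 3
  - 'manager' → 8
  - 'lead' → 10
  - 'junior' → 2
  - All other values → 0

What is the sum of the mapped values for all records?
50

Step 1: Apply mapping to each record
Step 2: Count by status:
  'senior': 2 records × 4 = 8
  'mid': 4 records × 3 = 12
  'manager': 1 records × 8 = 8
  'lead': 2 records × 10 = 20
  'junior': 1 records × 2 = 2
Step 3: Sum all mapped values = 50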